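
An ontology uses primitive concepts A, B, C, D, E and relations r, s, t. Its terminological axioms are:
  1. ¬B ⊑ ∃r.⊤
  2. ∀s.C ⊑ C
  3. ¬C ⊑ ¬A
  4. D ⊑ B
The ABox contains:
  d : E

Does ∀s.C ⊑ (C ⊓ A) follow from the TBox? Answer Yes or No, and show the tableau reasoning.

1. ∀s.C ⊑ (C ⊓ A)  ⇔  (∀s.C ⊓ (¬C ⊔ ¬A)) unsat w.r.t. T
   apply at x₀: ∀s.C⊑C
   open: L(x₀) ⊇ {B, C, ¬A, ∀s.C}
2. Hence ∀s.C ⊑ (C ⊓ A): not entailed.

No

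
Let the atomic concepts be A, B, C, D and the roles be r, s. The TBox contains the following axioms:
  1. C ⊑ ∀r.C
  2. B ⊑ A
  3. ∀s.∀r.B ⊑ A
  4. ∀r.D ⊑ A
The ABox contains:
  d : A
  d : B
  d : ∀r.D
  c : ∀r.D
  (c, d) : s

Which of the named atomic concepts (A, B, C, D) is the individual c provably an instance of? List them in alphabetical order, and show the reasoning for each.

{A}

1. c : A?  L(c) = {∀r.D} ∪ {¬A}
   clash {A, ¬A} at c — c ∈ A
2. c : B?  L(c) = {∀r.D} ∪ {¬B}
   apply at c: ∀r.D⊑A
   open: L(c) ⊇ {A, ¬B, ¬C, ∀r.D} — c ∉ B possible
3. c : C?  L(c) = {∀r.D} ∪ {¬C}
   apply at c: ∀r.D⊑A
   open: L(c) ⊇ {A, ¬B, ¬C, ∀r.D} — c ∉ C possible
4. c : D?  L(c) = {∀r.D} ∪ {¬D}
   apply at c: ∀r.D⊑A
   open: L(c) ⊇ {A, ¬B, ¬C, ¬D, ∀r.D} — c ∉ D possible
5. Entailed for c: {A}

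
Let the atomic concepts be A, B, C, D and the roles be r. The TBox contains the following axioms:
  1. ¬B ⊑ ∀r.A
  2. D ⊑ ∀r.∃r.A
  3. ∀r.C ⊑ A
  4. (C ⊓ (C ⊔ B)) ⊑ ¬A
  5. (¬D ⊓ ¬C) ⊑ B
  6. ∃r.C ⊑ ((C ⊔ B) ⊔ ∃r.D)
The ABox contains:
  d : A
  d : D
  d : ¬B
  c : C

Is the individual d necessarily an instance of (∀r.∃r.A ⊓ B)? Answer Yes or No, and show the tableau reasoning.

No

1. d : (∀r.∃r.A ⊓ B)?  L(d) = {A, D, ¬B} ∪ {(∃r.∀r.¬A ⊔ ¬B)}
   apply at d: ¬B⊑∀r.A; D⊑∀r.∃r.A
   open: L(d) ⊇ {A, D, ¬B, ¬C, ∀r.A, …} — d ∉ (∀r.∃r.A ⊓ B) possible
2. Hence d : (∀r.∃r.A ⊓ B): not entailed.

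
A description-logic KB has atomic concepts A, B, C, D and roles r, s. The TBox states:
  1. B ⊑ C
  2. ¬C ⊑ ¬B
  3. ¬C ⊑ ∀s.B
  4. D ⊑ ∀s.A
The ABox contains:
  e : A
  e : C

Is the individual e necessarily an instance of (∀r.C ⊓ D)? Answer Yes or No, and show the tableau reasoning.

No

1. e : (∀r.C ⊓ D)?  L(e) = {A, C} ∪ {(∃r.¬C ⊔ ¬D)}
   open: L(e) ⊇ {A, C, ¬D} — e ∉ (∀r.C ⊓ D) possible
2. Hence e : (∀r.C ⊓ D): not entailed.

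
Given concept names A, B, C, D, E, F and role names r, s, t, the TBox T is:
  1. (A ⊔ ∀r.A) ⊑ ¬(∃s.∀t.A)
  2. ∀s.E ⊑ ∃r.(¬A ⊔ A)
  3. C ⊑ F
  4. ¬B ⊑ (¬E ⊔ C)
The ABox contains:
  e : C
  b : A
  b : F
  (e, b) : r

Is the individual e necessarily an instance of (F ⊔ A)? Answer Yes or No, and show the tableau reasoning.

Yes

1. e : (F ⊔ A)?  L(e) = {C} ∪ {(¬F ⊓ ¬A)}
   clash {F, ¬F} at e — e ∈ (F ⊔ A)
2. Hence e : (F ⊔ A): entailed.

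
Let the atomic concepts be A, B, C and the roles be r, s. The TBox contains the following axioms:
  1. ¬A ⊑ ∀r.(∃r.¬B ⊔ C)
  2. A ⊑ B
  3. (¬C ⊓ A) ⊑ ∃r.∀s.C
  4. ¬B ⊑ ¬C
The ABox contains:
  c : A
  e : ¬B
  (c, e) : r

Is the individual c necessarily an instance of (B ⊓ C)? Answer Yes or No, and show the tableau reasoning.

No

1. c : (B ⊓ C)?  L(c) = {A} ∪ {(¬B ⊔ ¬C)}
   apply at c: A⊑B
   open: L(c) ⊇ {A, B, ¬C, ∃r.∀s.C} (+ ∃-successors) — c ∉ (B ⊓ C) possible
2. Hence c : (B ⊓ C): not entailed.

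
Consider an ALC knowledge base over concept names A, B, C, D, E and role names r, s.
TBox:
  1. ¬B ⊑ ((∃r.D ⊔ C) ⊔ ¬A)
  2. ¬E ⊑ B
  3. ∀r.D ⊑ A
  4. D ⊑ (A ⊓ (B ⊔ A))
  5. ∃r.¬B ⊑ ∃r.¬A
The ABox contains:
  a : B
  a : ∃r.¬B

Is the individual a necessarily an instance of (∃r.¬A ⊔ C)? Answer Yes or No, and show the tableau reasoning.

Yes

1. a : (∃r.¬A ⊔ C)?  L(a) = {B, ∃r.¬B} ∪ {(∀r.A ⊓ ¬C)}
   clash {A, ¬A} at an ∃-successor — a ∈ (∃r.¬A ⊔ C)
2. Hence a : (∃r.¬A ⊔ C): entailed.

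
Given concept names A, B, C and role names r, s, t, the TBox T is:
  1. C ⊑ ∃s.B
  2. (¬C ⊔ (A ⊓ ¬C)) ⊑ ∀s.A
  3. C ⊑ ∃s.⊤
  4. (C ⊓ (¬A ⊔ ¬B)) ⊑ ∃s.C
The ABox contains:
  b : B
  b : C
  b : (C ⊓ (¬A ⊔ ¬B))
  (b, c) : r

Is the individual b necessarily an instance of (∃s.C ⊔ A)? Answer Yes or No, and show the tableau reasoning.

Yes

1. b : (∃s.C ⊔ A)?  L(b) = {B, C, (C ⊓ (¬A ⊔ ¬B))} ∪ {(∀s.¬C ⊓ ¬A)}
   clash {C, ¬C} at an ∃-successor — b ∈ (∃s.C ⊔ A)
2. Hence b : (∃s.C ⊔ A): entailed.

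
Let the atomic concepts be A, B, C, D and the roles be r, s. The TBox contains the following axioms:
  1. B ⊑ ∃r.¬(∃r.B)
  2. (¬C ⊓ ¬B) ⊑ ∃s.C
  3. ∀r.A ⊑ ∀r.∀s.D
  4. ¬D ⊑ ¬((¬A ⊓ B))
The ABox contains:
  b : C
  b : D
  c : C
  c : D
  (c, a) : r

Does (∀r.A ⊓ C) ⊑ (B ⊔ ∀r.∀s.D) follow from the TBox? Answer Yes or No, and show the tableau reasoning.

1. (∀r.A ⊓ C) ⊑ (B ⊔ ∀r.∀s.D)  ⇔  ((∀r.A ⊓ C) ⊓ (¬B ⊓ ∃r.∃s.¬D)) unsat w.r.t. T
   all branches close; clash {D, ¬D} at an ∃-successor
2. Hence (∀r.A ⊓ C) ⊑ (B ⊔ ∀r.∀s.D): entailed.

Yes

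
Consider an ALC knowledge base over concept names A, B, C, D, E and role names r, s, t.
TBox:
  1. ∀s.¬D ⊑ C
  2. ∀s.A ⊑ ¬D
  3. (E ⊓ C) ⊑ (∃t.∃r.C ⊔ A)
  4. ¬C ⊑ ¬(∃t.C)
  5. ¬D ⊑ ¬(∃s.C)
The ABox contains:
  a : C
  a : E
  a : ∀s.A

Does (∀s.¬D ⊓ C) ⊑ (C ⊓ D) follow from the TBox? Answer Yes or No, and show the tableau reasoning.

No

1. (∀s.¬D ⊓ C) ⊑ (C ⊓ D)  ⇔  ((∀s.¬D ⊓ C) ⊓ (¬C ⊔ ¬D)) unsat w.r.t. T
   open: L(x₀) ⊇ {C, ¬D, ¬E, ∀s.¬C, ∀s.¬D}
2. Hence (∀s.¬D ⊓ C) ⊑ (C ⊓ D): not entailed.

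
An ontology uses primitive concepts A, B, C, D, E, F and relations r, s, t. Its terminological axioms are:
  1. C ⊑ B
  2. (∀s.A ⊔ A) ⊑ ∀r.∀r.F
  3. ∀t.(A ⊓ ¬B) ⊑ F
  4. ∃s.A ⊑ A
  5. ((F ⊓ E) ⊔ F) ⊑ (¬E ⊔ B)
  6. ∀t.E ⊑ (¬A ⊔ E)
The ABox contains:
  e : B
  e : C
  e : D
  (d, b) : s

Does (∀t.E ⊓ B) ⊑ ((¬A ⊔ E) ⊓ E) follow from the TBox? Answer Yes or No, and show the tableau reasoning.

1. (∀t.E ⊓ B) ⊑ ((¬A ⊔ E) ⊓ E)  ⇔  ((∀t.E ⊓ B) ⊓ ((A ⊓ ¬E) ⊔ ¬E)) unsat w.r.t. T
   apply at x₀: ∀t.E⊑(¬A ⊔ E)
   open: L(x₀) ⊇ {B, ¬A, ¬E, ¬F, ∀s.¬A, …} (+ ∃-successors)
2. Hence (∀t.E ⊓ B) ⊑ ((¬A ⊔ E) ⊓ E): not entailed.

No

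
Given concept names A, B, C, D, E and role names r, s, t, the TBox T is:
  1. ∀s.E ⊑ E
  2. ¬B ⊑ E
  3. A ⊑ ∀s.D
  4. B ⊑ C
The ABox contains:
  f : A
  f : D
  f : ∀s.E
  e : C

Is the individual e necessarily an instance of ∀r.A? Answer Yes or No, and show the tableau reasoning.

No

1. e : ∀r.A?  L(e) = {C} ∪ {∃r.¬A}
   open: L(e) ⊇ {B, C, ¬A, ∃r.¬A, ∃s.¬E} (+ ∃-successors) — e ∉ ∀r.A possible
2. Hence e : ∀r.A: not entailed.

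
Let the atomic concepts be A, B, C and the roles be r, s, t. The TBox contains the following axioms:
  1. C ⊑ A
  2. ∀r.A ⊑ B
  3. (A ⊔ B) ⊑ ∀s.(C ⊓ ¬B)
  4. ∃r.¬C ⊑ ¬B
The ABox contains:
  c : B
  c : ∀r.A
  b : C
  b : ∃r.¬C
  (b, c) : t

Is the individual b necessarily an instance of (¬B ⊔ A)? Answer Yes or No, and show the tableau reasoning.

1. b : (¬B ⊔ A)?  L(b) = {C, ∃r.¬C} ∪ {(B ⊓ ¬A)}
   clash {A, ¬A} at b — b ∈ (¬B ⊔ A)
2. Hence b : (¬B ⊔ A): entailed.

Yes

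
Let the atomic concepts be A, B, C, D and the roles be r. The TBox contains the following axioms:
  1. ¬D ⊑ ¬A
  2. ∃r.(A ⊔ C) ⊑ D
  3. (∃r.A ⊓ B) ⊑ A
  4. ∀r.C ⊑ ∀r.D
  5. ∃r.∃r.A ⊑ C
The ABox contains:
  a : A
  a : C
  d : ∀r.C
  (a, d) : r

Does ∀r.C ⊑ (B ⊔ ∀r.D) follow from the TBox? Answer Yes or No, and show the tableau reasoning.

Yes

1. ∀r.C ⊑ (B ⊔ ∀r.D)  ⇔  (∀r.C ⊓ (¬B ⊓ ∃r.¬D)) unsat w.r.t. T
   all branches close; clash {A, ¬A} at x₀
2. Hence ∀r.C ⊑ (B ⊔ ∀r.D): entailed.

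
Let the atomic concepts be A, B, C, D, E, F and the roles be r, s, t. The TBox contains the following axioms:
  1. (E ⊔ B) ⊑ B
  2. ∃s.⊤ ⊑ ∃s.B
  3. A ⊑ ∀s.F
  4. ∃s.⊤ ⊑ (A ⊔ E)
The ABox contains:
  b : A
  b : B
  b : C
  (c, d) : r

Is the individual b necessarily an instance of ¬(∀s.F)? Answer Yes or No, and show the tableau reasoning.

No

1. b : ¬(∀s.F)?  L(b) = {A, B, C} ∪ {∀s.F}
   open: L(b) ⊇ {A, B, C, ∀s.F, ∀s.⊥} — b ∉ ¬(∀s.F) possible
2. Hence b : ¬(∀s.F): not entailed.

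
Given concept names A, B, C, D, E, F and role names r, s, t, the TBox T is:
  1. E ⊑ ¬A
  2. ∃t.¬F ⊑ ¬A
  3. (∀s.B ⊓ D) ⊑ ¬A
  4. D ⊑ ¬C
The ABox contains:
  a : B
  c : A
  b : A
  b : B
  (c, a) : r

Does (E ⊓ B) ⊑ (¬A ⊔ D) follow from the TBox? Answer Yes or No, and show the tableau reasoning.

1. (E ⊓ B) ⊑ (¬A ⊔ D)  ⇔  ((E ⊓ B) ⊓ (A ⊓ ¬D)) unsat w.r.t. T
   all branches close; clash {A, ¬A} at x₀
2. Hence (E ⊓ B) ⊑ (¬A ⊔ D): entailed.

Yes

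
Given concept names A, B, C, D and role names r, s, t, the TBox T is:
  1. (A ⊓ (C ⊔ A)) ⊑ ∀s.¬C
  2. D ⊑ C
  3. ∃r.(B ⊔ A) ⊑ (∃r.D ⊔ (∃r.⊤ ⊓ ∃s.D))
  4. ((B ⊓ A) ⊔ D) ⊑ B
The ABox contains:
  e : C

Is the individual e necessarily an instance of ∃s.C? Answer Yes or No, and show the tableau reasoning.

1. e : ∃s.C?  L(e) = {C} ∪ {∀s.¬C}
   open: L(e) ⊇ {C, ¬B, ¬D, ∀r.(¬B ⊓ ¬A), ∀s.¬C} — e ∉ ∃s.C possible
2. Hence e : ∃s.C: not entailed.

No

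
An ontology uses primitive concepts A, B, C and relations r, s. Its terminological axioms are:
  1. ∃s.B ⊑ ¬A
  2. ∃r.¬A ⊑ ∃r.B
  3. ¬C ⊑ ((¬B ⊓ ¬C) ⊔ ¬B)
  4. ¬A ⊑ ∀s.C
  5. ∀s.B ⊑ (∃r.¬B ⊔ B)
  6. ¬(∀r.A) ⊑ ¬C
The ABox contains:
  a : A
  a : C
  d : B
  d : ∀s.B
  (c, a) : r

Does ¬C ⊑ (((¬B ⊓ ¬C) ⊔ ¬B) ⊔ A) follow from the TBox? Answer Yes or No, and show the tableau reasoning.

1. ¬C ⊑ (((¬B ⊓ ¬C) ⊔ ¬B) ⊔ A)  ⇔  (¬C ⊓ (((B ⊔ C) ⊓ B) ⊓ ¬A)) unsat w.r.t. T
   all branches close; clash {B, ¬B} at x₀
2. Hence ¬C ⊑ (((¬B ⊓ ¬C) ⊔ ¬B) ⊔ A): entailed.

Yes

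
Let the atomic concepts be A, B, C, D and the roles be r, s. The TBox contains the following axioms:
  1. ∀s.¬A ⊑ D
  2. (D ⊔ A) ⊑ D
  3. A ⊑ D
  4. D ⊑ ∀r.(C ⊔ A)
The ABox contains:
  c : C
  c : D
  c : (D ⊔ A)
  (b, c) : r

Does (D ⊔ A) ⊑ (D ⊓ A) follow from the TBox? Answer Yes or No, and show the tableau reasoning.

No

1. (D ⊔ A) ⊑ (D ⊓ A)  ⇔  ((D ⊔ A) ⊓ (¬D ⊔ ¬A)) unsat w.r.t. T
   apply at x₀: (D ⊔ A)⊑D
   open: L(x₀) ⊇ {D, ¬A, ∀r.(C ⊔ A)}
2. Hence (D ⊔ A) ⊑ (D ⊓ A): not entailed.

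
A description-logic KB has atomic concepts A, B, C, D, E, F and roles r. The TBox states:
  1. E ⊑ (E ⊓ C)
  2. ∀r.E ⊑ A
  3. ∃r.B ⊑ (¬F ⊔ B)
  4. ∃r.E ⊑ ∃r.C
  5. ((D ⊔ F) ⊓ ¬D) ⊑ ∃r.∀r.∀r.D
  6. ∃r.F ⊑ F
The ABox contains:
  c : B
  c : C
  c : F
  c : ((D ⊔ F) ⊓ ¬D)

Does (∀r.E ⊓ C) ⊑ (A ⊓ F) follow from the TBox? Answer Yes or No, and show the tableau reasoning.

No

1. (∀r.E ⊓ C) ⊑ (A ⊓ F)  ⇔  ((∀r.E ⊓ C) ⊓ (¬A ⊔ ¬F)) unsat w.r.t. T
   apply at x₀: ∀r.E⊑A
   open: L(x₀) ⊇ {A, C, ¬D, ¬E, ¬F, …}
2. Hence (∀r.E ⊓ C) ⊑ (A ⊓ F): not entailed.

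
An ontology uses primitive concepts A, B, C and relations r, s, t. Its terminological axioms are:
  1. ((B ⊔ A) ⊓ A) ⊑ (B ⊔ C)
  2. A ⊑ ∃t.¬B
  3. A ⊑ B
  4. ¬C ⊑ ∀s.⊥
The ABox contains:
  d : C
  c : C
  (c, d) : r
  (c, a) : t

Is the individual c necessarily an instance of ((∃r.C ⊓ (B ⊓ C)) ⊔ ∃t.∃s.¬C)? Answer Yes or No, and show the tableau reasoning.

1. c : ((∃r.C ⊓ (B ⊓ C)) ⊔ ∃t.∃s.¬C)?  L(c) = {C} ∪ {((∀r.¬C ⊔ (¬B ⊔ ¬C)) ⊓ ∀t.∀s.C)}
   open: L(c) ⊇ {C, ¬A, ¬B, ∀t.∀s.C} — c ∉ ((∃r.C ⊓ (B ⊓ C)) ⊔ ∃t.∃s.¬C) possible
2. Hence c : ((∃r.C ⊓ (B ⊓ C)) ⊔ ∃t.∃s.¬C): not entailed.

No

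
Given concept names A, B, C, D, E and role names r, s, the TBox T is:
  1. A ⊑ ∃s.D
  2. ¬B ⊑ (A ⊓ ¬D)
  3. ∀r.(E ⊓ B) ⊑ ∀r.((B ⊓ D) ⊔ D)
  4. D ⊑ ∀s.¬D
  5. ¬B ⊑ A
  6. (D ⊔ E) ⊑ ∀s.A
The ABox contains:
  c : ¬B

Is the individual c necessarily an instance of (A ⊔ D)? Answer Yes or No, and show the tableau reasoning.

1. c : (A ⊔ D)?  L(c) = {¬B} ∪ {(¬A ⊓ ¬D)}
   clash {A, ¬A} at c — c ∈ (A ⊔ D)
2. Hence c : (A ⊔ D): entailed.

Yes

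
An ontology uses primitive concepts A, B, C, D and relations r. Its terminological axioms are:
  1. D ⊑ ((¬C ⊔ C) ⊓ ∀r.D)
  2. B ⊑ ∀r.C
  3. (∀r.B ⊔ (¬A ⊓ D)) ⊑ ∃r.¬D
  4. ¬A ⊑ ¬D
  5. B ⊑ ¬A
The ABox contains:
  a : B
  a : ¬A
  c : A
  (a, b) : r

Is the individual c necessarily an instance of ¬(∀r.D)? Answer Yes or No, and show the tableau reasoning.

1. c : ¬(∀r.D)?  L(c) = {A} ∪ {∀r.D}
   open: L(c) ⊇ {A, ¬B, ¬D, ∀r.D, ∃r.¬B} (+ ∃-successors) — c ∉ ¬(∀r.D) possible
2. Hence c : ¬(∀r.D): not entailed.

No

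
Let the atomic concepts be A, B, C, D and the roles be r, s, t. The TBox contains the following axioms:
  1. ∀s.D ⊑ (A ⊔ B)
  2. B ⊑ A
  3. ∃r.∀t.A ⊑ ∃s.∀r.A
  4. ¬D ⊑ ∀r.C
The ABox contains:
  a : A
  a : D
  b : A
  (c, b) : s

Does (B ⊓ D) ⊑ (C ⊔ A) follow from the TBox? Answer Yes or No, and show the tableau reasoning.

Yes

1. (B ⊓ D) ⊑ (C ⊔ A)  ⇔  ((B ⊓ D) ⊓ (¬C ⊓ ¬A)) unsat w.r.t. T
   all branches close; clash {A, ¬A} at x₀
2. Hence (B ⊓ D) ⊑ (C ⊔ A): entailed.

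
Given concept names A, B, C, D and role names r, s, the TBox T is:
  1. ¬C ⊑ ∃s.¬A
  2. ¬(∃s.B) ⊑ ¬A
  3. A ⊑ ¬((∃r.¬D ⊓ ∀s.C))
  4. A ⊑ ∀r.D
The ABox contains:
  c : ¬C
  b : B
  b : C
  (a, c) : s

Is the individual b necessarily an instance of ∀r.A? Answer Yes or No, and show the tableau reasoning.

1. b : ∀r.A?  L(b) = {B, C} ∪ {∃r.¬A}
   open: L(b) ⊇ {B, C, ¬A, ∃r.¬A} (+ ∃-successors) — b ∉ ∀r.A possible
2. Hence b : ∀r.A: not entailed.

No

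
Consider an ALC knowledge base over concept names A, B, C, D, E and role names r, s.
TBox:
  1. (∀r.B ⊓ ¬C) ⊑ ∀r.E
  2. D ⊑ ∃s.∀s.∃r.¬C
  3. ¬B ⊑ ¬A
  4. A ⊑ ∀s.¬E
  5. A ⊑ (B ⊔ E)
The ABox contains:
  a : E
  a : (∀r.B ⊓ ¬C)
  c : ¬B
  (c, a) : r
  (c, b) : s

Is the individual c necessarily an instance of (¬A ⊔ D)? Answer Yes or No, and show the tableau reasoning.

1. c : (¬A ⊔ D)?  L(c) = {¬B} ∪ {(A ⊓ ¬D)}
   clash {A, ¬A} at c — c ∈ (¬A ⊔ D)
2. Hence c : (¬A ⊔ D): entailed.

Yes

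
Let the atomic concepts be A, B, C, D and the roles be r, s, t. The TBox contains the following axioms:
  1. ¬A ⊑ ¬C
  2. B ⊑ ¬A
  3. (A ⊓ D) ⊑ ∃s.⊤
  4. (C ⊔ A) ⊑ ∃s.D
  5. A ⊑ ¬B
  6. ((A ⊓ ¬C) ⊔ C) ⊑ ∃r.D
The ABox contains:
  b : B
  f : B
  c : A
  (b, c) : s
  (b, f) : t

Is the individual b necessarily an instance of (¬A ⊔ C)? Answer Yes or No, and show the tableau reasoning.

1. b : (¬A ⊔ C)?  L(b) = {B} ∪ {(A ⊓ ¬C)}
   clash {B, ¬B} at b — b ∈ (¬A ⊔ C)
2. Hence b : (¬A ⊔ C): entailed.

Yes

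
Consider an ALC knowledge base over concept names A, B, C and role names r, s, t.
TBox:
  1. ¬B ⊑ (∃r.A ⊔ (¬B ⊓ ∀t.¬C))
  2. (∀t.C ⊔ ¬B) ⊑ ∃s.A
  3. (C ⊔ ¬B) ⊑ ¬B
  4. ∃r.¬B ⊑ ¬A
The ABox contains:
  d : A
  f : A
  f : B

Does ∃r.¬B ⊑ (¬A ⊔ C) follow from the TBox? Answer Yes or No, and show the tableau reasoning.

Yes

1. ∃r.¬B ⊑ (¬A ⊔ C)  ⇔  (∃r.¬B ⊓ (A ⊓ ¬C)) unsat w.r.t. T
   all branches close; clash {A, ¬A} at x₀
2. Hence ∃r.¬B ⊑ (¬A ⊔ C): entailed.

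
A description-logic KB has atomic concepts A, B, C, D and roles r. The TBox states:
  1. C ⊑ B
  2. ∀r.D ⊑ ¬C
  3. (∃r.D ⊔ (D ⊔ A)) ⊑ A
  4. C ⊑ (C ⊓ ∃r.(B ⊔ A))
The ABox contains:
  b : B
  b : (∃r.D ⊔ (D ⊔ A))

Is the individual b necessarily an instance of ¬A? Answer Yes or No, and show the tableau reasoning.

No

1. b : ¬A?  L(b) = {B, (∃r.D ⊔ (D ⊔ A))} ∪ {A}
   open: L(b) ⊇ {A, B, ¬C, ∃r.D, ∃r.¬D} (+ ∃-successors) — b ∉ ¬A possible
2. Hence b : ¬A: not entailed.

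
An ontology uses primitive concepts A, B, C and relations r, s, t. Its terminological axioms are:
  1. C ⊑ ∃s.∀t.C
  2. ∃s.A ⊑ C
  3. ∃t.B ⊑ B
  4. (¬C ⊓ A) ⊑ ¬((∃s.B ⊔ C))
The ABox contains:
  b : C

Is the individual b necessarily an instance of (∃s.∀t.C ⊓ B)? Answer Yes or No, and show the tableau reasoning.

No

1. b : (∃s.∀t.C ⊓ B)?  L(b) = {C} ∪ {(∀s.∃t.¬C ⊔ ¬B)}
   apply at b: C⊑∃s.∀t.C
   open: L(b) ⊇ {C, ¬B, ∀t.¬B, ∃s.∀t.C} (+ ∃-successors) — b ∉ (∃s.∀t.C ⊓ B) possible
2. Hence b : (∃s.∀t.C ⊓ B): not entailed.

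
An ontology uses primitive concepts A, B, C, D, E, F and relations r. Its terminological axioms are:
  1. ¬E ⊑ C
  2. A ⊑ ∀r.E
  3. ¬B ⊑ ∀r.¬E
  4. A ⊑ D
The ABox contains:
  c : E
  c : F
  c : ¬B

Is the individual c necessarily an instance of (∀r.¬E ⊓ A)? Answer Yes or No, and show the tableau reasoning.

No

1. c : (∀r.¬E ⊓ A)?  L(c) = {E, F, ¬B} ∪ {(∃r.E ⊔ ¬A)}
   apply at c: ¬B⊑∀r.¬E
   open: L(c) ⊇ {E, F, ¬A, ¬B, ∀r.¬E} — c ∉ (∀r.¬E ⊓ A) possible
2. Hence c : (∀r.¬E ⊓ A): not entailed.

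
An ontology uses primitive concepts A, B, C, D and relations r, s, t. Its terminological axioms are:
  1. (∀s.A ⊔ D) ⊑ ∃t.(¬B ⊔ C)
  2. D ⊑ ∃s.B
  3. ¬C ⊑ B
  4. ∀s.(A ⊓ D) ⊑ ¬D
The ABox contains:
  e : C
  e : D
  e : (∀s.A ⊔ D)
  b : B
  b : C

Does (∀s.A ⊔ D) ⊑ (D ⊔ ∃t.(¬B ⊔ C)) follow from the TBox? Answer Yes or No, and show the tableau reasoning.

1. (∀s.A ⊔ D) ⊑ (D ⊔ ∃t.(¬B ⊔ C))  ⇔  ((∀s.A ⊔ D) ⊓ (¬D ⊓ ∀t.(B ⊓ ¬C))) unsat w.r.t. T
   all branches close; clash {D, ¬D} at x₀
2. Hence (∀s.A ⊔ D) ⊑ (D ⊔ ∃t.(¬B ⊔ C)): entailed.

Yes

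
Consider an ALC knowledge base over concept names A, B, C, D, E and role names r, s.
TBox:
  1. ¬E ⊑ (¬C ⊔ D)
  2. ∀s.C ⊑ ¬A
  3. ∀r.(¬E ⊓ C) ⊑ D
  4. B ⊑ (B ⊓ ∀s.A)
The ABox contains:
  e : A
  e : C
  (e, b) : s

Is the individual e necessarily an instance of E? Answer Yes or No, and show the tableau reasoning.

No

1. e : E?  L(e) = {A, C} ∪ {¬E}
   apply at e: ¬E⊑(¬C ⊔ D)
   open: L(e) ⊇ {A, C, D, ¬B, ¬E, …} (+ ∃-successors) — e ∉ E possible
2. Hence e : E: not entailed.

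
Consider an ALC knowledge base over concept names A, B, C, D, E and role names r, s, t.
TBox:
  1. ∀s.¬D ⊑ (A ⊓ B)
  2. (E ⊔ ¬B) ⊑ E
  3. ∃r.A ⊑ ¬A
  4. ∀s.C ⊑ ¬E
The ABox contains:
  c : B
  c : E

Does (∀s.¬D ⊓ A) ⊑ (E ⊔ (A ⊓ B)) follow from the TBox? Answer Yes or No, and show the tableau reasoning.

1. (∀s.¬D ⊓ A) ⊑ (E ⊔ (A ⊓ B))  ⇔  ((∀s.¬D ⊓ A) ⊓ (¬E ⊓ (¬A ⊔ ¬B))) unsat w.r.t. T
   all branches close; clash {B, ¬B} at x₀
2. Hence (∀s.¬D ⊓ A) ⊑ (E ⊔ (A ⊓ B)): entailed.

Yes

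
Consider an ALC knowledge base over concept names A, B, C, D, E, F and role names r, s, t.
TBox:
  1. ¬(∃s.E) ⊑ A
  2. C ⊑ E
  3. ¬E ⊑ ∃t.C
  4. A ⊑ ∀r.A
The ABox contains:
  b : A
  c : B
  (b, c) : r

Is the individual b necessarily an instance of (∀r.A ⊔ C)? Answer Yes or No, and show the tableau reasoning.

1. b : (∀r.A ⊔ C)?  L(b) = {A} ∪ {(∃r.¬A ⊓ ¬C)}
   clash {A, ¬A} at an ∃-successor — b ∈ (∀r.A ⊔ C)
2. Hence b : (∀r.A ⊔ C): entailed.

Yes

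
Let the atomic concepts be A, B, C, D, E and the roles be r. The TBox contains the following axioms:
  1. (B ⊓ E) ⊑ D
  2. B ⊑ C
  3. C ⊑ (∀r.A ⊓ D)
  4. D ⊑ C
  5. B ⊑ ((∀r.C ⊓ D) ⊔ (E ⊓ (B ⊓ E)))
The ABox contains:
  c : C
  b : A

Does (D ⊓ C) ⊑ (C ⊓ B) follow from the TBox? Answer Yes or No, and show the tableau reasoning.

No

1. (D ⊓ C) ⊑ (C ⊓ B)  ⇔  ((D ⊓ C) ⊓ (¬C ⊔ ¬B)) unsat w.r.t. T
   apply at x₀: C⊑(∀r.A ⊓ D)
   open: L(x₀) ⊇ {C, D, ¬B, ∀r.A}
2. Hence (D ⊓ C) ⊑ (C ⊓ B): not entailed.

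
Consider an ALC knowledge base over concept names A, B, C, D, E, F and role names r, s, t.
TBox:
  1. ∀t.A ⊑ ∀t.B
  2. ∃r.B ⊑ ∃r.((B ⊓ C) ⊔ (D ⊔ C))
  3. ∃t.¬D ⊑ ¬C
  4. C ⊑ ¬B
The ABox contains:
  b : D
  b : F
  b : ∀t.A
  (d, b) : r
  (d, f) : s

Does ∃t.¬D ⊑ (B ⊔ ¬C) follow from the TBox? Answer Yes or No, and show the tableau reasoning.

Yes

1. ∃t.¬D ⊑ (B ⊔ ¬C)  ⇔  (∃t.¬D ⊓ (¬B ⊓ C)) unsat w.r.t. T
   all branches close; clash {C, ¬C} at x₀
2. Hence ∃t.¬D ⊑ (B ⊔ ¬C): entailed.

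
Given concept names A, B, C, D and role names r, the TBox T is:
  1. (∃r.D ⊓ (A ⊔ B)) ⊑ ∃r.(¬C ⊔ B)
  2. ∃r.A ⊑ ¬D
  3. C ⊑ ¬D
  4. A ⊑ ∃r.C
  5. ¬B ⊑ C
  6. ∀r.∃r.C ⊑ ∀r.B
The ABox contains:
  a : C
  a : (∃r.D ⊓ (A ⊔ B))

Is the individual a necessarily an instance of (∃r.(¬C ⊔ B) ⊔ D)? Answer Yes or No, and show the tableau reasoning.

Yes

1. a : (∃r.(¬C ⊔ B) ⊔ D)?  L(a) = {C, (∃r.D ⊓ (A ⊔ B))} ∪ {(∀r.(C ⊓ ¬B) ⊓ ¬D)}
   clash {B, ¬B} at an ∃-successor — a ∈ (∃r.(¬C ⊔ B) ⊔ D)
2. Hence a : (∃r.(¬C ⊔ B) ⊔ D): entailed.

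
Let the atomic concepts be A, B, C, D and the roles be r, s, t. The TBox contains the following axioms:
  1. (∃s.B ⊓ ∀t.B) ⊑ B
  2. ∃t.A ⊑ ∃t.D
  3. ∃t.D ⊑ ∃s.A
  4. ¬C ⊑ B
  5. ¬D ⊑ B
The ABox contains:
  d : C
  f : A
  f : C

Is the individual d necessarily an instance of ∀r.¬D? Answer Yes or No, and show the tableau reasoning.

No

1. d : ∀r.¬D?  L(d) = {C} ∪ {∃r.D}
   open: L(d) ⊇ {C, D, ∀s.¬B, ∀t.¬A, ∀t.¬D, …} (+ ∃-successors) — d ∉ ∀r.¬D possible
2. Hence d : ∀r.¬D: not entailed.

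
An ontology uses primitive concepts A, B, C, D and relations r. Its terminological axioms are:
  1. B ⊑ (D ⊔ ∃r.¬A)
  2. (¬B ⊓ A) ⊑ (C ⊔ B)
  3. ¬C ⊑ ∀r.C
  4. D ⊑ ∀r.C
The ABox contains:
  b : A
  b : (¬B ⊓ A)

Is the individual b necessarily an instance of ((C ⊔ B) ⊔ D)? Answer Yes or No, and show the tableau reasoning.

1. b : ((C ⊔ B) ⊔ D)?  L(b) = {A, (¬B ⊓ A)} ∪ {((¬C ⊓ ¬B) ⊓ ¬D)}
   clash {B, ¬B} at b — b ∈ ((C ⊔ B) ⊔ D)
2. Hence b : ((C ⊔ B) ⊔ D): entailed.

Yes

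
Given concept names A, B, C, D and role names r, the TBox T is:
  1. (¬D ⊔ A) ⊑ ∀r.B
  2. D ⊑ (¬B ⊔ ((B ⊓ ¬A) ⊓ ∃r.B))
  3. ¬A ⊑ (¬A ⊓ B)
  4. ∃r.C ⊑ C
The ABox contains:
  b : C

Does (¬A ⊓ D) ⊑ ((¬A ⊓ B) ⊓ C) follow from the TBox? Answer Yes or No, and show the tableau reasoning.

No

1. (¬A ⊓ D) ⊑ ((¬A ⊓ B) ⊓ C)  ⇔  ((¬A ⊓ D) ⊓ ((A ⊔ ¬B) ⊔ ¬C)) unsat w.r.t. T
   apply at x₀: D⊑(¬B ⊔ ((B ⊓ ¬A) ⊓ ∃r.B)); ¬A⊑(¬A ⊓ B)
   open: L(x₀) ⊇ {B, D, ¬A, ¬C, ∀r.¬C, …} (+ ∃-successors)
2. Hence (¬A ⊓ D) ⊑ ((¬A ⊓ B) ⊓ C): not entailed.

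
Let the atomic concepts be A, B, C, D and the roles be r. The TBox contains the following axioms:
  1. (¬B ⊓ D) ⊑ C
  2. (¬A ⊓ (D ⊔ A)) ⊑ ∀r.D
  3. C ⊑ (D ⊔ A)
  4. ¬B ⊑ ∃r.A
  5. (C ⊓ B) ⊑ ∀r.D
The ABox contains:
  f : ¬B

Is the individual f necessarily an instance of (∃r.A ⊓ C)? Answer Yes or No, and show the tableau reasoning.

No

1. f : (∃r.A ⊓ C)?  L(f) = {¬B} ∪ {(∀r.¬A ⊔ ¬C)}
   apply at f: ¬B⊑∃r.A
   open: L(f) ⊇ {A, ¬B, ¬C, ¬D, ∃r.A} (+ ∃-successors) — f ∉ (∃r.A ⊓ C) possible
2. Hence f : (∃r.A ⊓ C): not entailed.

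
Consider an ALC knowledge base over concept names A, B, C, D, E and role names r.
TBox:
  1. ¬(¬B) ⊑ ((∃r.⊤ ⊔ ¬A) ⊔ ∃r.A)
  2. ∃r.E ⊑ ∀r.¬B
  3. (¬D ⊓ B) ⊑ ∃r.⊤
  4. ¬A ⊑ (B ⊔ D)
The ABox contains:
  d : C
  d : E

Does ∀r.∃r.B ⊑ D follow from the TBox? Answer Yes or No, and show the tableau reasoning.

1. ∀r.∃r.B ⊑ D  ⇔  (∀r.∃r.B ⊓ ¬D) unsat w.r.t. T
   open: L(x₀) ⊇ {A, ¬B, ¬D, ∀r.¬E, ∀r.∃r.B}
2. Hence ∀r.∃r.B ⊑ D: not entailed.

No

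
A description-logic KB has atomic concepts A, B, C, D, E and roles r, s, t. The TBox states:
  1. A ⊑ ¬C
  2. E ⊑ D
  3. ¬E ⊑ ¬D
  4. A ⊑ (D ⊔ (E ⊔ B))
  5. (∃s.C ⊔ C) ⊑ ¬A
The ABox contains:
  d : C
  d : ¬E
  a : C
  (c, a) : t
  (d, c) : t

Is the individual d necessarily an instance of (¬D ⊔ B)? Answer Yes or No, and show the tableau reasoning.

Yes

1. d : (¬D ⊔ B)?  L(d) = {C, ¬E} ∪ {(D ⊓ ¬B)}
   clash {D, ¬D} at d — d ∈ (¬D ⊔ B)
2. Hence d : (¬D ⊔ B): entailed.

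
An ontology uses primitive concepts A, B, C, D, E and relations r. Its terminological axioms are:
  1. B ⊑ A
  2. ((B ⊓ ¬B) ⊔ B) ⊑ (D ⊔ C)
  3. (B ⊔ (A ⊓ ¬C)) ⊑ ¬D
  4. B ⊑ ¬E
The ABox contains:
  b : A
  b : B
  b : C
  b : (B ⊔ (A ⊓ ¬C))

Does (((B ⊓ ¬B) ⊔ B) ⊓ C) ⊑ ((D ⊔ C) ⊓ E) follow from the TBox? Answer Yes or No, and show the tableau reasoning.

No

1. (((B ⊓ ¬B) ⊔ B) ⊓ C) ⊑ ((D ⊔ C) ⊓ E)  ⇔  ((((B ⊓ ¬B) ⊔ B) ⊓ C) ⊓ ((¬D ⊓ ¬C) ⊔ ¬E)) unsat w.r.t. T
   apply at x₀: ((B ⊓ ¬B) ⊔ B)⊑(D ⊔ C)
   open: L(x₀) ⊇ {A, B, C, ¬D, ¬E}
2. Hence (((B ⊓ ¬B) ⊔ B) ⊓ C) ⊑ ((D ⊔ C) ⊓ E): not entailed.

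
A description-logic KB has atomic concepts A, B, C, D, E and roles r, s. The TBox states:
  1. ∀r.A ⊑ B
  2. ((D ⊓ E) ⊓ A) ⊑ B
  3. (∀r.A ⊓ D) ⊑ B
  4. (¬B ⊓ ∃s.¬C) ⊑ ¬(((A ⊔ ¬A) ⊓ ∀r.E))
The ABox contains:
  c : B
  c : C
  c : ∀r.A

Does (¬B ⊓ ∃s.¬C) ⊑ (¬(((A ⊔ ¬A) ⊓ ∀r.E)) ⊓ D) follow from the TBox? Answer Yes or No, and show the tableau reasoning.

No

1. (¬B ⊓ ∃s.¬C) ⊑ (¬(((A ⊔ ¬A) ⊓ ∀r.E)) ⊓ D)  ⇔  ((¬B ⊓ ∃s.¬C) ⊓ (((A ⊔ ¬A) ⊓ ∀r.E) ⊔ ¬D)) unsat w.r.t. T
   apply at x₀: (¬B ⊓ ∃s.¬C)⊑¬(((A ⊔ ¬A) ⊓ ∀r.E))
   open: L(x₀) ⊇ {¬B, ¬D, ∃r.¬A, ∃r.¬E, ∃s.¬C} (+ ∃-successors)
2. Hence (¬B ⊓ ∃s.¬C) ⊑ (¬(((A ⊔ ¬A) ⊓ ∀r.E)) ⊓ D): not entailed.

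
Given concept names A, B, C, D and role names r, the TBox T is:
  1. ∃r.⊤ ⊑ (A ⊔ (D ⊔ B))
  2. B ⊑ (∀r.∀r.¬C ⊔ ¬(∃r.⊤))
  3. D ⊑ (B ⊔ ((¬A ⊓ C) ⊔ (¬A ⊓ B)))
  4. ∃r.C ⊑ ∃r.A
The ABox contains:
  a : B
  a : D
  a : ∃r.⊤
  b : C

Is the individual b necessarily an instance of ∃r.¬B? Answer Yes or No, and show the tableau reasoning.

1. b : ∃r.¬B?  L(b) = {C} ∪ {∀r.B}
   open: L(b) ⊇ {C, ¬B, ¬D, ∀r.B, ∀r.¬C, …} — b ∉ ∃r.¬B possible
2. Hence b : ∃r.¬B: not entailed.

No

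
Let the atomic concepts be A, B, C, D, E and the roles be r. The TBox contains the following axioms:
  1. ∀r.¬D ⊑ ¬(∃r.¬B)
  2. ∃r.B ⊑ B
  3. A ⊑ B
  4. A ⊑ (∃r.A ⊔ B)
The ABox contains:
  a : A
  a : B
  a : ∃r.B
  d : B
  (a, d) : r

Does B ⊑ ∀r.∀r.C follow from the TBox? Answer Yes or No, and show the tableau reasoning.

No

1. B ⊑ ∀r.∀r.C  ⇔  (B ⊓ ∃r.∃r.¬C) unsat w.r.t. T
   open: L(x₀) ⊇ {B, ¬A, ∃r.D, ∃r.∃r.¬C} (+ ∃-successors)
2. Hence B ⊑ ∀r.∀r.C: not entailed.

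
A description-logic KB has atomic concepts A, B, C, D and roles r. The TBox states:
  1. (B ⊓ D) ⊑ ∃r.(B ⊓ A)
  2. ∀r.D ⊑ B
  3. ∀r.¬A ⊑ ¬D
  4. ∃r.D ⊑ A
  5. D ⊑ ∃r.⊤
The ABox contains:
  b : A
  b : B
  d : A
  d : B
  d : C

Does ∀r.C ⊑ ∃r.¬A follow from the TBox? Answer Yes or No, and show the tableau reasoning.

1. ∀r.C ⊑ ∃r.¬A  ⇔  (∀r.C ⊓ ∀r.A) unsat w.r.t. T
   open: L(x₀) ⊇ {¬D, ∀r.A, ∀r.C, ∀r.¬D, ∃r.¬D} (+ ∃-successors)
2. Hence ∀r.C ⊑ ∃r.¬A: not entailed.

No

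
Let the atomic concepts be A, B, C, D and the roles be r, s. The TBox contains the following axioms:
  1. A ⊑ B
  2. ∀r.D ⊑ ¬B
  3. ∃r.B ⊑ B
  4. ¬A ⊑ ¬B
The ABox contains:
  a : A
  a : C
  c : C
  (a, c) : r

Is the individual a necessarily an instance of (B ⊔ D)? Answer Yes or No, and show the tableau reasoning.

1. a : (B ⊔ D)?  L(a) = {A, C} ∪ {(¬B ⊓ ¬D)}
   clash {B, ¬B} at a — a ∈ (B ⊔ D)
2. Hence a : (B ⊔ D): entailed.

Yes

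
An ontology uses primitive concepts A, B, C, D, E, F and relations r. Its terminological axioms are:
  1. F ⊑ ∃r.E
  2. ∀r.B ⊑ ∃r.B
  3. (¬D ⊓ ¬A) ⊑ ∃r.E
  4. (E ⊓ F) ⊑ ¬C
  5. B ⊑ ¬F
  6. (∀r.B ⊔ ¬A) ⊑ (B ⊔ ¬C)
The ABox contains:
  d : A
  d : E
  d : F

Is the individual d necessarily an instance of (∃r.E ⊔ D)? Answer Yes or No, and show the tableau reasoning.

1. d : (∃r.E ⊔ D)?  L(d) = {A, E, F} ∪ {(∀r.¬E ⊓ ¬D)}
   clash {F, ¬F} at d — d ∈ (∃r.E ⊔ D)
2. Hence d : (∃r.E ⊔ D): entailed.

Yes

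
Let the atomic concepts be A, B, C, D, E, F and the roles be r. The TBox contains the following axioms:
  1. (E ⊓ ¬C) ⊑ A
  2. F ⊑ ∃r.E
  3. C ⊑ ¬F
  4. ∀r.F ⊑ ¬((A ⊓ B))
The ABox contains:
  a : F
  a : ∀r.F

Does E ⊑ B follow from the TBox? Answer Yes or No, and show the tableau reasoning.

No

1. E ⊑ B  ⇔  (E ⊓ ¬B) unsat w.r.t. T
   open: L(x₀) ⊇ {A, E, ¬B, ¬C, ¬F, …} (+ ∃-successors)
2. Hence E ⊑ B: not entailed.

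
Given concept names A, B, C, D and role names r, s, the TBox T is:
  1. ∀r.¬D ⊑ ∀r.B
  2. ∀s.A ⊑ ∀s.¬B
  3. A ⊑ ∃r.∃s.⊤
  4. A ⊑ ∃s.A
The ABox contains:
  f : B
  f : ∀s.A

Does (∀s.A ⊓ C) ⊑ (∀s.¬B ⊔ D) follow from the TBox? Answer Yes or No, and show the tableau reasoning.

1. (∀s.A ⊓ C) ⊑ (∀s.¬B ⊔ D)  ⇔  ((∀s.A ⊓ C) ⊓ (∃s.B ⊓ ¬D)) unsat w.r.t. T
   all branches close; clash {B, ¬B} at an ∃-successor
2. Hence (∀s.A ⊓ C) ⊑ (∀s.¬B ⊔ D): entailed.

Yes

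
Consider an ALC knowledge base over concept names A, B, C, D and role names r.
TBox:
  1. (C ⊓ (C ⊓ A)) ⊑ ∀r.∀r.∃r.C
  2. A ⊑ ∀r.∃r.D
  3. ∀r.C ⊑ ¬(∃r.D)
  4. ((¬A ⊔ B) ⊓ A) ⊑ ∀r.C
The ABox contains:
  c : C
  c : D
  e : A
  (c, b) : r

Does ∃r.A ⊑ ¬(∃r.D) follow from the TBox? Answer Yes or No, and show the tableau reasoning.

No

1. ∃r.A ⊑ ¬(∃r.D)  ⇔  (∃r.A ⊓ ∃r.D) unsat w.r.t. T
   open: L(x₀) ⊇ {¬A, ¬C, ∃r.A, ∃r.D, ∃r.¬C} (+ ∃-successors)
2. Hence ∃r.A ⊑ ¬(∃r.D): not entailed.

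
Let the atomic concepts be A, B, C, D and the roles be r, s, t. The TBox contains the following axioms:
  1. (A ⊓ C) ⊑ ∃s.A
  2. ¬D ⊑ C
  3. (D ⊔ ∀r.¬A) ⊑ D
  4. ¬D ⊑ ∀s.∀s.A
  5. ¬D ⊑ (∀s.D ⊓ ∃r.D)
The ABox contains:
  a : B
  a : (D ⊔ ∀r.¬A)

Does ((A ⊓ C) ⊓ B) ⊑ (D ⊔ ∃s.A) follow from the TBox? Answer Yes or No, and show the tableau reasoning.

Yes

1. ((A ⊓ C) ⊓ B) ⊑ (D ⊔ ∃s.A)  ⇔  (((A ⊓ C) ⊓ B) ⊓ (¬D ⊓ ∀s.¬A)) unsat w.r.t. T
   all branches close; clash {D, ¬D} at x₀
2. Hence ((A ⊓ C) ⊓ B) ⊑ (D ⊔ ∃s.A): entailed.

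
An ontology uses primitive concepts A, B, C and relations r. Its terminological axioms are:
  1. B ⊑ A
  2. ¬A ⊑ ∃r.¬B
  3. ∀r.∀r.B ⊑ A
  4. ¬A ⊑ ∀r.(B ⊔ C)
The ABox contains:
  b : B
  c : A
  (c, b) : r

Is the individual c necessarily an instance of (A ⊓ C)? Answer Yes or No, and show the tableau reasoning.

No

1. c : (A ⊓ C)?  L(c) = {A} ∪ {(¬A ⊔ ¬C)}
   open: L(c) ⊇ {A, ¬C} — c ∉ (A ⊓ C) possible
2. Hence c : (A ⊓ C): not entailed.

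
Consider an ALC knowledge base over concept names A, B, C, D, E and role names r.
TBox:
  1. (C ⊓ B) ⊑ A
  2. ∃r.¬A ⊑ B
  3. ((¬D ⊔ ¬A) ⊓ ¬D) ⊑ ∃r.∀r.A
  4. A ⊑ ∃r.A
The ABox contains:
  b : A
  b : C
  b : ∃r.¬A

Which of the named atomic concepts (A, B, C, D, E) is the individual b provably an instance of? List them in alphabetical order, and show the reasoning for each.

1. b : A?  L(b) = {A, C, ∃r.¬A} ∪ {¬A}
   clash {A, ¬A} at b — b ∈ A
2. b : B?  L(b) = {A, C, ∃r.¬A} ∪ {¬B}
   clash {B, ¬B} at b — b ∈ B
3. b : C?  L(b) = {A, C, ∃r.¬A} ∪ {¬C}
   clash {C, ¬C} at b — b ∈ C
4. b : D?  L(b) = {A, C, ∃r.¬A} ∪ {¬D}
   apply at b: ∃r.¬A⊑B; A⊑∃r.A
   open: L(b) ⊇ {A, B, C, ¬D, ∃r.A, …} (+ ∃-successors) — b ∉ D possible
5. b : E?  L(b) = {A, C, ∃r.¬A} ∪ {¬E}
   apply at b: ∃r.¬A⊑B; A⊑∃r.A
   open: L(b) ⊇ {A, B, C, D, ¬E, …} (+ ∃-successors) — b ∉ E possible
6. Entailed for b: {A, B, C}

{A, B, C}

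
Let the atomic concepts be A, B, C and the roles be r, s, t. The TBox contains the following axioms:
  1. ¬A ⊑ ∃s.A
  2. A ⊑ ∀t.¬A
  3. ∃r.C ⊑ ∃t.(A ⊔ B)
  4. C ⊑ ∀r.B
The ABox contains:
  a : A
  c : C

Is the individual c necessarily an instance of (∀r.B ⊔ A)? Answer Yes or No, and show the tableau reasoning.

Yes

1. c : (∀r.B ⊔ A)?  L(c) = {C} ∪ {(∃r.¬B ⊓ ¬A)}
   clash {B, ¬B} at an ∃-successor — c ∈ (∀r.B ⊔ A)
2. Hence c : (∀r.B ⊔ A): entailed.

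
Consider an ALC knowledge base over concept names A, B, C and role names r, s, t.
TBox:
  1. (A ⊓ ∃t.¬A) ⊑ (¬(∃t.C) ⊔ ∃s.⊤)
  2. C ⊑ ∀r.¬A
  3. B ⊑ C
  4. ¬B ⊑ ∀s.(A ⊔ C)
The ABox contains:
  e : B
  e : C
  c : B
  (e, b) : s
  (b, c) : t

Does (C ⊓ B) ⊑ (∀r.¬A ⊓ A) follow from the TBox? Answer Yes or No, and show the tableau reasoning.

1. (C ⊓ B) ⊑ (∀r.¬A ⊓ A)  ⇔  ((C ⊓ B) ⊓ (∃r.A ⊔ ¬A)) unsat w.r.t. T
   apply at x₀: C⊑∀r.¬A
   open: L(x₀) ⊇ {B, C, ¬A, ∀r.¬A}
2. Hence (C ⊓ B) ⊑ (∀r.¬A ⊓ A): not entailed.

No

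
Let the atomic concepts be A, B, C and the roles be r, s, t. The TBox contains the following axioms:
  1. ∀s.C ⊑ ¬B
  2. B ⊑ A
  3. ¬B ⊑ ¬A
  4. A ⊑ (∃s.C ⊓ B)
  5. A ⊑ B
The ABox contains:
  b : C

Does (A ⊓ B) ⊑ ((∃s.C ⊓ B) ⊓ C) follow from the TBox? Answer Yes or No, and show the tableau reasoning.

1. (A ⊓ B) ⊑ ((∃s.C ⊓ B) ⊓ C)  ⇔  ((A ⊓ B) ⊓ ((∀s.¬C ⊔ ¬B) ⊔ ¬C)) unsat w.r.t. T
   apply at x₀: A⊑(∃s.C ⊓ B)
   open: L(x₀) ⊇ {A, B, ¬C, ∃s.C, ∃s.¬C} (+ ∃-successors)
2. Hence (A ⊓ B) ⊑ ((∃s.C ⊓ B) ⊓ C): not entailed.

No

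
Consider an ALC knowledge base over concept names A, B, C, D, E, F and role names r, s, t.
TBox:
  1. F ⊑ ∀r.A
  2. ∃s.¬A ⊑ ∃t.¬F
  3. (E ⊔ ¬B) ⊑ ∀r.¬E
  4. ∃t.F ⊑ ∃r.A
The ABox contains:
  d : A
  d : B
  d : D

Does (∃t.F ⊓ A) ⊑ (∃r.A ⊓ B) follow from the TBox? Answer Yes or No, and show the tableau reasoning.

1. (∃t.F ⊓ A) ⊑ (∃r.A ⊓ B)  ⇔  ((∃t.F ⊓ A) ⊓ (∀r.¬A ⊔ ¬B)) unsat w.r.t. T
   apply at x₀: ∃t.F⊑∃r.A
   open: L(x₀) ⊇ {A, ¬B, ¬F, ∀r.¬E, ∀s.A, …} (+ ∃-successors)
2. Hence (∃t.F ⊓ A) ⊑ (∃r.A ⊓ B): not entailed.

No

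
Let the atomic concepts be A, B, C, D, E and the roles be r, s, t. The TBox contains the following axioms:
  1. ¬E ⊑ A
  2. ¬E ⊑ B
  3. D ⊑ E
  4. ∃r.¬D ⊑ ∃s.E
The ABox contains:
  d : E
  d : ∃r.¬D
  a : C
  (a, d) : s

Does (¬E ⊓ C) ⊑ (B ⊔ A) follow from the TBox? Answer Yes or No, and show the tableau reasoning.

1. (¬E ⊓ C) ⊑ (B ⊔ A)  ⇔  ((¬E ⊓ C) ⊓ (¬B ⊓ ¬A)) unsat w.r.t. T
   all branches close; clash {A, ¬A} at x₀
2. Hence (¬E ⊓ C) ⊑ (B ⊔ A): entailed.

Yes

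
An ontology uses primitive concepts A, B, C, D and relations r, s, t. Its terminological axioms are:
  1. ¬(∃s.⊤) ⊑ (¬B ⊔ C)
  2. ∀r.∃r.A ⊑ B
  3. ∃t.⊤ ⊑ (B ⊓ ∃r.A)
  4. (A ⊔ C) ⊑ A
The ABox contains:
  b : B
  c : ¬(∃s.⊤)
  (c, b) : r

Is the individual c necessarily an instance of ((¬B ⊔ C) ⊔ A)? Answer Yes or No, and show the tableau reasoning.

1. c : ((¬B ⊔ C) ⊔ A)?  L(c) = {¬(∃s.⊤)} ∪ {((B ⊓ ¬C) ⊓ ¬A)}
   clash {A, ¬A} at c — c ∈ ((¬B ⊔ C) ⊔ A)
2. Hence c : ((¬B ⊔ C) ⊔ A): entailed.

Yes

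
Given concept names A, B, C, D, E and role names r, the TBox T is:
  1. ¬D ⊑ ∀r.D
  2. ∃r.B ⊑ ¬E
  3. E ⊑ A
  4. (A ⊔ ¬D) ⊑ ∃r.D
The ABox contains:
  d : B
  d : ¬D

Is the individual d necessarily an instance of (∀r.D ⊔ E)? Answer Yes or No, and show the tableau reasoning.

1. d : (∀r.D ⊔ E)?  L(d) = {B, ¬D} ∪ {(∃r.¬D ⊓ ¬E)}
   clash {D, ¬D} at an ∃-successor — d ∈ (∀r.D ⊔ E)
2. Hence d : (∀r.D ⊔ E): entailed.

Yes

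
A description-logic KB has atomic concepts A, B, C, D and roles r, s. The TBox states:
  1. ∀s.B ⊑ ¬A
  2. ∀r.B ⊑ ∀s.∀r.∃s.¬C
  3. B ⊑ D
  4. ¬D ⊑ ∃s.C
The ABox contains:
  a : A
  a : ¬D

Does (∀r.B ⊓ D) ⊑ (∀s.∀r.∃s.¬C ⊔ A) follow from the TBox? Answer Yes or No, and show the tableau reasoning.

1. (∀r.B ⊓ D) ⊑ (∀s.∀r.∃s.¬C ⊔ A)  ⇔  ((∀r.B ⊓ D) ⊓ (∃s.∃r.∀s.C ⊓ ¬A)) unsat w.r.t. T
   all branches close; clash {C, ¬C} at an ∃-successor
2. Hence (∀r.B ⊓ D) ⊑ (∀s.∀r.∃s.¬C ⊔ A): entailed.

Yes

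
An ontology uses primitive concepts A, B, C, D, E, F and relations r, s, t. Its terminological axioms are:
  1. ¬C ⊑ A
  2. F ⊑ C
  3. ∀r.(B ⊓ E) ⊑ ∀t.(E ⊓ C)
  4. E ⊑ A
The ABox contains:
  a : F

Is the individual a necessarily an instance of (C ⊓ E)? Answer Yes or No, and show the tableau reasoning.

No

1. a : (C ⊓ E)?  L(a) = {F} ∪ {(¬C ⊔ ¬E)}
   apply at a: F⊑C
   open: L(a) ⊇ {C, F, ¬E, ∃r.(¬B ⊔ ¬E)} (+ ∃-successors) — a ∉ (C ⊓ E) possible
2. Hence a : (C ⊓ E): not entailed.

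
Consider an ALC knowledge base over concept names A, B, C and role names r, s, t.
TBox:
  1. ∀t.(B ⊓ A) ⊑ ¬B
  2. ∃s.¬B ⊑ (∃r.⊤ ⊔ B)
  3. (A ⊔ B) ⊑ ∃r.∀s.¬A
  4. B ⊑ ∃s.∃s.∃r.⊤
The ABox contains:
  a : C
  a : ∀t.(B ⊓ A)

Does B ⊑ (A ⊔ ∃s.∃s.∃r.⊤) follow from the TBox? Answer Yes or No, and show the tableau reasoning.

Yes

1. B ⊑ (A ⊔ ∃s.∃s.∃r.⊤)  ⇔  (B ⊓ (¬A ⊓ ∀s.∀s.∀r.⊥)) unsat w.r.t. T
   all branches close; clash {B, ¬B} at x₀
2. Hence B ⊑ (A ⊔ ∃s.∃s.∃r.⊤): entailed.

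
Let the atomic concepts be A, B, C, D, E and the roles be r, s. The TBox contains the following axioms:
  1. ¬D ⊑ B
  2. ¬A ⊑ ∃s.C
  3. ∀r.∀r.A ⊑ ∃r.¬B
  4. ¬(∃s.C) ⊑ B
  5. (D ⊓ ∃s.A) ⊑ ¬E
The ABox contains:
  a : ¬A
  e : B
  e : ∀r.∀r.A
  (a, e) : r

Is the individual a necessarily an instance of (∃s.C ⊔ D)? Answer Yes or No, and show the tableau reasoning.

1. a : (∃s.C ⊔ D)?  L(a) = {¬A} ∪ {(∀s.¬C ⊓ ¬D)}
   clash {C, ¬C} at an ∃-successor — a ∈ (∃s.C ⊔ D)
2. Hence a : (∃s.C ⊔ D): entailed.

Yes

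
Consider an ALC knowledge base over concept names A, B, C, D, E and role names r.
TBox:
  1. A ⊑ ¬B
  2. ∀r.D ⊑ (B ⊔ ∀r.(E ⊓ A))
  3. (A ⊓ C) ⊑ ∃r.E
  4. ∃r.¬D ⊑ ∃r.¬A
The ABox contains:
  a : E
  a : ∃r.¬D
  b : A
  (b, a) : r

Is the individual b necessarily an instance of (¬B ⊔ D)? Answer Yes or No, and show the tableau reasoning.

Yes

1. b : (¬B ⊔ D)?  L(b) = {A} ∪ {(B ⊓ ¬D)}
   clash {B, ¬B} at b — b ∈ (¬B ⊔ D)
2. Hence b : (¬B ⊔ D): entailed.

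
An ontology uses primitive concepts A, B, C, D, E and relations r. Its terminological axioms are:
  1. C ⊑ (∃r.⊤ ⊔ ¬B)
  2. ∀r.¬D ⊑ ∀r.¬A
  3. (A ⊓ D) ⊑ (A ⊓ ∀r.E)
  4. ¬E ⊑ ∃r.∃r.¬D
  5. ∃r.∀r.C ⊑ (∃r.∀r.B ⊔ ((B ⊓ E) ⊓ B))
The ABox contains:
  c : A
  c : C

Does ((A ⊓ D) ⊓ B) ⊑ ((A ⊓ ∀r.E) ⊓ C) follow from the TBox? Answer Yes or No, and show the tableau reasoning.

No

1. ((A ⊓ D) ⊓ B) ⊑ ((A ⊓ ∀r.E) ⊓ C)  ⇔  (((A ⊓ D) ⊓ B) ⊓ ((¬A ⊔ ∃r.¬E) ⊔ ¬C)) unsat w.r.t. T
   apply at x₀: (A ⊓ D)⊑(A ⊓ ∀r.E)
   open: L(x₀) ⊇ {A, B, D, E, ¬C, …} (+ ∃-successors)
2. Hence ((A ⊓ D) ⊓ B) ⊑ ((A ⊓ ∀r.E) ⊓ C): not entailed.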